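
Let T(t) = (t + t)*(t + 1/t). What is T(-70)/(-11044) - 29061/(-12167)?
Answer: 100844375/67186174 ≈ 1.5010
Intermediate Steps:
T(t) = 2*t*(t + 1/t) (T(t) = (2*t)*(t + 1/t) = 2*t*(t + 1/t))
T(-70)/(-11044) - 29061/(-12167) = (2 + 2*(-70)²)/(-11044) - 29061/(-12167) = (2 + 2*4900)*(-1/11044) - 29061*(-1/12167) = (2 + 9800)*(-1/11044) + 29061/12167 = 9802*(-1/11044) + 29061/12167 = -4901/5522 + 29061/12167 = 100844375/67186174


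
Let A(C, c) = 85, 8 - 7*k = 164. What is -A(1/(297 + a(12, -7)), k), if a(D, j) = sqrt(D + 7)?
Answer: -85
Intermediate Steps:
a(D, j) = sqrt(7 + D)
k = -156/7 (k = 8/7 - 1/7*164 = 8/7 - 164/7 = -156/7 ≈ -22.286)
-A(1/(297 + a(12, -7)), k) = -1*85 = -85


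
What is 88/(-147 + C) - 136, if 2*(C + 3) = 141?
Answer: -21800/159 ≈ -137.11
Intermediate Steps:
C = 135/2 (C = -3 + (1/2)*141 = -3 + 141/2 = 135/2 ≈ 67.500)
88/(-147 + C) - 136 = 88/(-147 + 135/2) - 136 = 88/(-159/2) - 136 = -2/159*88 - 136 = -176/159 - 136 = -21800/159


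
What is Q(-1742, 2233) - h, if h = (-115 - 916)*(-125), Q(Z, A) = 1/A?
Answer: -287777874/2233 ≈ -1.2888e+5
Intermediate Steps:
h = 128875 (h = -1031*(-125) = 128875)
Q(-1742, 2233) - h = 1/2233 - 1*128875 = 1/2233 - 128875 = -287777874/2233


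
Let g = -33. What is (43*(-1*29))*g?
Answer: 41151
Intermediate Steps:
(43*(-1*29))*g = (43*(-1*29))*(-33) = (43*(-29))*(-33) = -1247*(-33) = 41151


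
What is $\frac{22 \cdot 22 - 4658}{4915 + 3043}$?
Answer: $- \frac{2087}{3979} \approx -0.5245$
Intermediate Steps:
$\frac{22 \cdot 22 - 4658}{4915 + 3043} = \frac{484 - 4658}{7958} = \left(-4174\right) \frac{1}{7958} = - \frac{2087}{3979}$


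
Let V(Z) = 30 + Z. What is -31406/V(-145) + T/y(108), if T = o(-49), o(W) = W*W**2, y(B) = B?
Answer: -10137787/12420 ≈ -816.25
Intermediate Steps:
o(W) = W**3
T = -117649 (T = (-49)**3 = -117649)
-31406/V(-145) + T/y(108) = -31406/(30 - 145) - 117649/108 = -31406/(-115) - 117649*1/108 = -31406*(-1/115) - 117649/108 = 31406/115 - 117649/108 = -10137787/12420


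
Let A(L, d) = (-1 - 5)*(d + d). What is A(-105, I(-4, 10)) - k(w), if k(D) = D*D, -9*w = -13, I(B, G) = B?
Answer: 3719/81 ≈ 45.914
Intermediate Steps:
w = 13/9 (w = -1/9*(-13) = 13/9 ≈ 1.4444)
A(L, d) = -12*d
k(D) = D**2
A(-105, I(-4, 10)) - k(w) = -12*(-4) - (13/9)**2 = 48 - 1*169/81 = 48 - 169/81 = 3719/81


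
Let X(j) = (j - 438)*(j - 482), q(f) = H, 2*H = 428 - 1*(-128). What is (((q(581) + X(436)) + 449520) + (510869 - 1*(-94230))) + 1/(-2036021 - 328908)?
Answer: 2494974080780/2364929 ≈ 1.0550e+6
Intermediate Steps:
H = 278 (H = (428 - 1*(-128))/2 = (428 + 128)/2 = (1/2)*556 = 278)
q(f) = 278
X(j) = (-482 + j)*(-438 + j) (X(j) = (-438 + j)*(-482 + j) = (-482 + j)*(-438 + j))
(((q(581) + X(436)) + 449520) + (510869 - 1*(-94230))) + 1/(-2036021 - 328908) = (((278 + (211116 + 436**2 - 920*436)) + 449520) + (510869 - 1*(-94230))) + 1/(-2036021 - 328908) = (((278 + (211116 + 190096 - 401120)) + 449520) + (510869 + 94230)) + 1/(-2364929) = (((278 + 92) + 449520) + 605099) - 1/2364929 = ((370 + 449520) + 605099) - 1/2364929 = (449890 + 605099) - 1/2364929 = 1054989 - 1/2364929 = 2494974080780/2364929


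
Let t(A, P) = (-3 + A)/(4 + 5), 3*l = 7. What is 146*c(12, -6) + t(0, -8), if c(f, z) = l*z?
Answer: -6133/3 ≈ -2044.3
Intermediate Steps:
l = 7/3 (l = (⅓)*7 = 7/3 ≈ 2.3333)
t(A, P) = -⅓ + A/9 (t(A, P) = (-3 + A)/9 = (-3 + A)*(⅑) = -⅓ + A/9)
c(f, z) = 7*z/3
146*c(12, -6) + t(0, -8) = 146*((7/3)*(-6)) + (-⅓ + (⅑)*0) = 146*(-14) + (-⅓ + 0) = -2044 - ⅓ = -6133/3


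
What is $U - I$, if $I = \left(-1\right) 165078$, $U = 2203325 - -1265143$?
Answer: $3633546$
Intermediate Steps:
$U = 3468468$ ($U = 2203325 + 1265143 = 3468468$)
$I = -165078$
$U - I = 3468468 - -165078 = 3468468 + 165078 = 3633546$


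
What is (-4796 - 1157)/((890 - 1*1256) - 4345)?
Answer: 5953/4711 ≈ 1.2636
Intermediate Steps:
(-4796 - 1157)/((890 - 1*1256) - 4345) = -5953/((890 - 1256) - 4345) = -5953/(-366 - 4345) = -5953/(-4711) = -5953*(-1/4711) = 5953/4711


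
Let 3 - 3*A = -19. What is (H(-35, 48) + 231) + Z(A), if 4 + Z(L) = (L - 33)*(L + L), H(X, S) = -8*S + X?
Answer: -5116/9 ≈ -568.44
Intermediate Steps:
A = 22/3 (A = 1 - ⅓*(-19) = 1 + 19/3 = 22/3 ≈ 7.3333)
H(X, S) = X - 8*S
Z(L) = -4 + 2*L*(-33 + L) (Z(L) = -4 + (L - 33)*(L + L) = -4 + (-33 + L)*(2*L) = -4 + 2*L*(-33 + L))
(H(-35, 48) + 231) + Z(A) = ((-35 - 8*48) + 231) + (-4 - 66*22/3 + 2*(22/3)²) = ((-35 - 384) + 231) + (-4 - 484 + 2*(484/9)) = (-419 + 231) + (-4 - 484 + 968/9) = -188 - 3424/9 = -5116/9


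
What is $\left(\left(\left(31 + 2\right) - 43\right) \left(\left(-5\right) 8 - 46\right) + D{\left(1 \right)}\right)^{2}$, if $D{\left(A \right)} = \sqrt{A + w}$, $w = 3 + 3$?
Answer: $\left(860 + \sqrt{7}\right)^{2} \approx 7.4416 \cdot 10^{5}$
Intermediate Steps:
$w = 6$
$D{\left(A \right)} = \sqrt{6 + A}$ ($D{\left(A \right)} = \sqrt{A + 6} = \sqrt{6 + A}$)
$\left(\left(\left(31 + 2\right) - 43\right) \left(\left(-5\right) 8 - 46\right) + D{\left(1 \right)}\right)^{2} = \left(\left(\left(31 + 2\right) - 43\right) \left(\left(-5\right) 8 - 46\right) + \sqrt{6 + 1}\right)^{2} = \left(\left(33 - 43\right) \left(-40 - 46\right) + \sqrt{7}\right)^{2} = \left(\left(-10\right) \left(-86\right) + \sqrt{7}\right)^{2} = \left(860 + \sqrt{7}\right)^{2}$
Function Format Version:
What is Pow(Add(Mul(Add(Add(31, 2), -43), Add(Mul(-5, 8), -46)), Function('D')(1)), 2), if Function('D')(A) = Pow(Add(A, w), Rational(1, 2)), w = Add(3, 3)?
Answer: Pow(Add(860, Pow(7, Rational(1, 2))), 2) ≈ 7.4416e+5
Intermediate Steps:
w = 6
Function('D')(A) = Pow(Add(6, A), Rational(1, 2)) (Function('D')(A) = Pow(Add(A, 6), Rational(1, 2)) = Pow(Add(6, A), Rational(1, 2)))
Pow(Add(Mul(Add(Add(31, 2), -43), Add(Mul(-5, 8), -46)), Function('D')(1)), 2) = Pow(Add(Mul(Add(Add(31, 2), -43), Add(Mul(-5, 8), -46)), Pow(Add(6, 1), Rational(1, 2))), 2) = Pow(Add(Mul(Add(33, -43), Add(-40, -46)), Pow(7, Rational(1, 2))), 2) = Pow(Add(Mul(-10, -86), Pow(7, Rational(1, 2))), 2) = Pow(Add(860, Pow(7, Rational(1, 2))), 2)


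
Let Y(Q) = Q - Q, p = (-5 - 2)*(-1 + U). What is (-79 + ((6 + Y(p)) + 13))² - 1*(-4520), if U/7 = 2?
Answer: 8120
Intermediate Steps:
U = 14 (U = 7*2 = 14)
p = -91 (p = (-5 - 2)*(-1 + 14) = -7*13 = -91)
Y(Q) = 0
(-79 + ((6 + Y(p)) + 13))² - 1*(-4520) = (-79 + ((6 + 0) + 13))² - 1*(-4520) = (-79 + (6 + 13))² + 4520 = (-79 + 19)² + 4520 = (-60)² + 4520 = 3600 + 4520 = 8120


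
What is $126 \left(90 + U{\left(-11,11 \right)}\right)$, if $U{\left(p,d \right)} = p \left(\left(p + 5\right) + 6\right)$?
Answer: $11340$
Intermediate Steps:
$U{\left(p,d \right)} = p \left(11 + p\right)$ ($U{\left(p,d \right)} = p \left(\left(5 + p\right) + 6\right) = p \left(11 + p\right)$)
$126 \left(90 + U{\left(-11,11 \right)}\right) = 126 \left(90 - 11 \left(11 - 11\right)\right) = 126 \left(90 - 0\right) = 126 \left(90 + 0\right) = 126 \cdot 90 = 11340$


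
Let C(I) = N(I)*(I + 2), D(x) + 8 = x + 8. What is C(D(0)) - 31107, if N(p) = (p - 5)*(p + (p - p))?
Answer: -31107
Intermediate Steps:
D(x) = x (D(x) = -8 + (x + 8) = -8 + (8 + x) = x)
N(p) = p*(-5 + p) (N(p) = (-5 + p)*(p + 0) = (-5 + p)*p = p*(-5 + p))
C(I) = I*(-5 + I)*(2 + I) (C(I) = (I*(-5 + I))*(I + 2) = (I*(-5 + I))*(2 + I) = I*(-5 + I)*(2 + I))
C(D(0)) - 31107 = 0*(-5 + 0)*(2 + 0) - 31107 = 0*(-5)*2 - 31107 = 0 - 31107 = -31107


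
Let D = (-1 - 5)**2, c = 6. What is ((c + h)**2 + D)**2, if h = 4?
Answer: 18496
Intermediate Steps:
D = 36 (D = (-6)**2 = 36)
((c + h)**2 + D)**2 = ((6 + 4)**2 + 36)**2 = (10**2 + 36)**2 = (100 + 36)**2 = 136**2 = 18496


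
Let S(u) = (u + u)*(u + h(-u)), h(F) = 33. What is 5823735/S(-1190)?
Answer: 1164747/550732 ≈ 2.1149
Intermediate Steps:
S(u) = 2*u*(33 + u) (S(u) = (u + u)*(u + 33) = (2*u)*(33 + u) = 2*u*(33 + u))
5823735/S(-1190) = 5823735/((2*(-1190)*(33 - 1190))) = 5823735/((2*(-1190)*(-1157))) = 5823735/2753660 = 5823735*(1/2753660) = 1164747/550732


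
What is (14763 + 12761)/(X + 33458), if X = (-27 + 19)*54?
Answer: 1966/2359 ≈ 0.83340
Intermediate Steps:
X = -432 (X = -8*54 = -432)
(14763 + 12761)/(X + 33458) = (14763 + 12761)/(-432 + 33458) = 27524/33026 = 27524*(1/33026) = 1966/2359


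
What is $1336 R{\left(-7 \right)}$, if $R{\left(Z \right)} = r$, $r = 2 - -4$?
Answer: $8016$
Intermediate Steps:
$r = 6$ ($r = 2 + 4 = 6$)
$R{\left(Z \right)} = 6$
$1336 R{\left(-7 \right)} = 1336 \cdot 6 = 8016$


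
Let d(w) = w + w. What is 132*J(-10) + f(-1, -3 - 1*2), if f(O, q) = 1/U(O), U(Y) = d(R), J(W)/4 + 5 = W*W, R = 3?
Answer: 300961/6 ≈ 50160.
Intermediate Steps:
J(W) = -20 + 4*W**2 (J(W) = -20 + 4*(W*W) = -20 + 4*W**2)
d(w) = 2*w
U(Y) = 6 (U(Y) = 2*3 = 6)
f(O, q) = 1/6
132*J(-10) + f(-1, -3 - 1*2) = 132*(-20 + 4*(-10)**2) + 1/6 = 132*(-20 + 4*100) + 1/6 = 132*(-20 + 400) + 1/6 = 132*380 + 1/6 = 50160 + 1/6 = 300961/6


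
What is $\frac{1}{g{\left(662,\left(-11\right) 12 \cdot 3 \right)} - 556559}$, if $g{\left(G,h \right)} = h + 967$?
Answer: $- \frac{1}{555988} \approx -1.7986 \cdot 10^{-6}$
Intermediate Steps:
$g{\left(G,h \right)} = 967 + h$
$\frac{1}{g{\left(662,\left(-11\right) 12 \cdot 3 \right)} - 556559} = \frac{1}{\left(967 + \left(-11\right) 12 \cdot 3\right) - 556559} = \frac{1}{\left(967 - 396\right) - 556559} = \frac{1}{571 - 556559} = \frac{1}{-555988} = - \frac{1}{555988}$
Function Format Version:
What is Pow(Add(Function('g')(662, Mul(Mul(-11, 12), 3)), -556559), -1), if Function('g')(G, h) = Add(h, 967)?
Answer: Rational(-1, 555988) ≈ -1.7986e-6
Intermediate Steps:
Function('g')(G, h) = Add(967, h)
Pow(Add(Function('g')(662, Mul(Mul(-11, 12), 3)), -556559), -1) = Pow(Add(Add(967, Mul(Mul(-11, 12), 3)), -556559), -1) = Pow(Add(Add(967, Mul(-132, 3)), -556559), -1) = Pow(Add(Add(967, -396), -556559), -1) = Pow(Add(571, -556559), -1) = Pow(-555988, -1) = Rational(-1, 555988)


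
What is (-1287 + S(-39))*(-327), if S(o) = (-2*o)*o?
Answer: 1415583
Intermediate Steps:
S(o) = -2*o**2
(-1287 + S(-39))*(-327) = (-1287 - 2*(-39)**2)*(-327) = (-1287 - 2*1521)*(-327) = (-1287 - 3042)*(-327) = -4329*(-327) = 1415583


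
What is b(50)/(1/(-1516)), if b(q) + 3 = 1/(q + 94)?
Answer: 163349/36 ≈ 4537.5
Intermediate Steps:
b(q) = -3 + 1/(94 + q) (b(q) = -3 + 1/(q + 94) = -3 + 1/(94 + q))
b(50)/(1/(-1516)) = ((-281 - 3*50)/(94 + 50))/(1/(-1516)) = ((-281 - 150)/144)/(-1/1516) = ((1/144)*(-431))*(-1516) = -431/144*(-1516) = 163349/36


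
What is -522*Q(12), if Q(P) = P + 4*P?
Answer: -31320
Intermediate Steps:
Q(P) = 5*P
-522*Q(12) = -2610*12 = -522*60 = -31320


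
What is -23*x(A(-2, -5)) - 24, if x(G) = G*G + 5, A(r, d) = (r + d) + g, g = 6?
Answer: -162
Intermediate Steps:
A(r, d) = 6 + d + r (A(r, d) = (r + d) + 6 = (d + r) + 6 = 6 + d + r)
x(G) = 5 + G² (x(G) = G² + 5 = 5 + G²)
-23*x(A(-2, -5)) - 24 = -23*(5 + (6 - 5 - 2)²) - 24 = -23*(5 + (-1)²) - 24 = -23*(5 + 1) - 24 = -23*6 - 24 = -138 - 24 = -162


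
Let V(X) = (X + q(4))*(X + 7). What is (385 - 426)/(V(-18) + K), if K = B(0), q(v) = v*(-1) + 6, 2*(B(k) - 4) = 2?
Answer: -41/181 ≈ -0.22652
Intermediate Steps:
B(k) = 5 (B(k) = 4 + (½)*2 = 4 + 1 = 5)
q(v) = 6 - v (q(v) = -v + 6 = 6 - v)
V(X) = (2 + X)*(7 + X) (V(X) = (X + (6 - 1*4))*(X + 7) = (X + (6 - 4))*(7 + X) = (X + 2)*(7 + X) = (2 + X)*(7 + X))
K = 5
(385 - 426)/(V(-18) + K) = (385 - 426)/((14 + (-18)² + 9*(-18)) + 5) = -41/((14 + 324 - 162) + 5) = -41/(176 + 5) = -41/181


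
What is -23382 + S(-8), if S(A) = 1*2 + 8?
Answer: -23372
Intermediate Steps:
S(A) = 10 (S(A) = 2 + 8 = 10)
-23382 + S(-8) = -23382 + 10 = -23372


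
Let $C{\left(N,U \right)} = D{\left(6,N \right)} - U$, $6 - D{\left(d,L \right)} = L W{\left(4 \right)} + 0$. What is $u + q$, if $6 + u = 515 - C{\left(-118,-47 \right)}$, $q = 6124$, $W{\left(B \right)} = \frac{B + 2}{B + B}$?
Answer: $\frac{12983}{2} \approx 6491.5$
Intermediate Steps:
$W{\left(B \right)} = \frac{2 + B}{2 B}$
$D{\left(d,L \right)} = 6 - \frac{3 L}{4}$ ($D{\left(d,L \right)} = 6 - \left(L \frac{2 + 4}{2 \cdot 4} + 0\right) = 6 - \left(L \frac{1}{2} \cdot \frac{1}{4} \cdot 6 + 0\right) = 6 - \left(L \frac{3}{4} + 0\right) = 6 - \left(\frac{3 L}{4} + 0\right) = 6 - \frac{3 L}{4}$)
$C{\left(N,U \right)} = 6 - U - \frac{3 N}{4}$ ($C{\left(N,U \right)} = \left(6 - \frac{3 N}{4}\right) - U = 6 - U - \frac{3 N}{4}$)
$u = \frac{735}{2}$ ($u = -6 - \left(-509 + 47 + \frac{177}{2}\right) = -6 + \left(515 - \left(6 + 47 + \frac{177}{2}\right)\right) = -6 + \left(515 - \frac{283}{2}\right) = -6 + \frac{747}{2} = \frac{735}{2} \approx 367.5$)
$u + q = \frac{735}{2} + 6124 = \frac{12983}{2}$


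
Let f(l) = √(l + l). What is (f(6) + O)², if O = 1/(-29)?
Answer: 10093/841 - 4*√3/29 ≈ 11.762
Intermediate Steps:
O = -1/29 ≈ -0.034483
f(l) = √2*√l (f(l) = √(2*l) = √2*√l)
(f(6) + O)² = (√2*√6 - 1/29)² = (2*√3 - 1/29)² = (-1/29 + 2*√3)²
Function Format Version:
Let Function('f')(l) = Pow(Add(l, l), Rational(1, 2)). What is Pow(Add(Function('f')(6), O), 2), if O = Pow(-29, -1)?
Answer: Add(Rational(10093, 841), Mul(Rational(-4, 29), Pow(3, Rational(1, 2)))) ≈ 11.762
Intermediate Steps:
O = Rational(-1, 29) ≈ -0.034483
Function('f')(l) = Mul(Pow(2, Rational(1, 2)), Pow(l, Rational(1, 2))) (Function('f')(l) = Pow(Mul(2, l), Rational(1, 2)) = Mul(Pow(2, Rational(1, 2)), Pow(l, Rational(1, 2))))
Pow(Add(Function('f')(6), O), 2) = Pow(Add(Mul(Pow(2, Rational(1, 2)), Pow(6, Rational(1, 2))), Rational(-1, 29)), 2) = Pow(Add(Mul(2, Pow(3, Rational(1, 2))), Rational(-1, 29)), 2) = Pow(Add(Rational(-1, 29), Mul(2, Pow(3, Rational(1, 2)))), 2)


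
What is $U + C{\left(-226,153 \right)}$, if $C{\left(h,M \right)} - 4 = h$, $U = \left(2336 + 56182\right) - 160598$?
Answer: $-102302$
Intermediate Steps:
$U = -102080$ ($U = 58518 - 160598 = -102080$)
$C{\left(h,M \right)} = 4 + h$
$U + C{\left(-226,153 \right)} = -102080 + \left(4 - 226\right) = -102080 - 222 = -102302$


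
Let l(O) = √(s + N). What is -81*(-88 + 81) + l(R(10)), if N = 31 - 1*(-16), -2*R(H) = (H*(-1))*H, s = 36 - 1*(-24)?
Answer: 567 + √107 ≈ 577.34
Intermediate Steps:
s = 60 (s = 36 + 24 = 60)
R(H) = H²/2 (R(H) = -H*(-1)*H/2 = -(-H)*H/2 = -(-1)*H²/2 = H²/2)
N = 47 (N = 31 + 16 = 47)
l(O) = √107 (l(O) = √(60 + 47) = √107)
-81*(-88 + 81) + l(R(10)) = -81*(-88 + 81) + √107 = -81*(-7) + √107 = 567 + √107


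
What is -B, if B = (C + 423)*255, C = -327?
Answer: -24480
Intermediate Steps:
B = 24480 (B = (-327 + 423)*255 = 96*255 = 24480)
-B = -1*24480 = -24480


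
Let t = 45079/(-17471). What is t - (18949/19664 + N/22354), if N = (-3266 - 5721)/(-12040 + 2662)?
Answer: -63808223265204887/18005082386458032 ≈ -3.5439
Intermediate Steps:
N = 8987/9378 (N = -8987/(-9378) = -8987*(-1/9378) = 8987/9378 ≈ 0.95831)
t = -45079/17471 (t = 45079*(-1/17471) = -45079/17471 ≈ -2.5802)
t - (18949/19664 + N/22354) = -45079/17471 - (18949/19664 + (8987/9378)/22354) = -45079/17471 - (18949*(1/19664) + (8987/9378)*(1/22354)) = -45079/17471 - (18949/19664 + 8987/209635812) = -45079/17471 - 1*993141430489/1030569651792 = -45079/17471 - 993141430489/1030569651792 = -63808223265204887/18005082386458032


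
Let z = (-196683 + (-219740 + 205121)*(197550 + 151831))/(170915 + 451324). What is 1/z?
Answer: -207413/1702599174 ≈ -0.00012182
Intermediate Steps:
z = -1702599174/207413 (z = (-196683 - 14619*349381)/622239 = (-196683 - 5107600839)*(1/622239) = -5107797522*1/622239 = -1702599174/207413 ≈ -8208.7)
1/z = 1/(-1702599174/207413) = -207413/1702599174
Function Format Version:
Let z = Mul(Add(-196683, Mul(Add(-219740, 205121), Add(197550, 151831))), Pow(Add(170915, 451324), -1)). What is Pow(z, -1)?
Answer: Rational(-207413, 1702599174) ≈ -0.00012182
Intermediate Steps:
z = Rational(-1702599174, 207413) (z = Mul(Add(-196683, Mul(-14619, 349381)), Pow(622239, -1)) = Mul(Add(-196683, -5107600839), Rational(1, 622239)) = Mul(-5107797522, Rational(1, 622239)) = Rational(-1702599174, 207413) ≈ -8208.7)
Pow(z, -1) = Pow(Rational(-1702599174, 207413), -1) = Rational(-207413, 1702599174)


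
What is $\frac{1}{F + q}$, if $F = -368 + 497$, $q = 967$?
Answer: $\frac{1}{1096} \approx 0.00091241$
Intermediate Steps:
$F = 129$
$\frac{1}{F + q} = \frac{1}{129 + 967} = \frac{1}{1096}$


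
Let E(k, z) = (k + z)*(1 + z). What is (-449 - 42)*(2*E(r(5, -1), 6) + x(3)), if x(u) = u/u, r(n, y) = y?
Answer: -34861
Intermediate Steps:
x(u) = 1
E(k, z) = (1 + z)*(k + z)
(-449 - 42)*(2*E(r(5, -1), 6) + x(3)) = (-449 - 42)*(2*(-1 + 6 + 6² - 1*6) + 1) = -491*(2*(-1 + 6 + 36 - 6) + 1) = -491*(2*35 + 1) = -491*(70 + 1) = -491*71 = -34861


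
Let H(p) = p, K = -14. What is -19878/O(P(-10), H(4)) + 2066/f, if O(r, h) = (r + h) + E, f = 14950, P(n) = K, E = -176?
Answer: 24796698/231725 ≈ 107.01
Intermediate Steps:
P(n) = -14
O(r, h) = -176 + h + r (O(r, h) = (r + h) - 176 = (h + r) - 176 = -176 + h + r)
-19878/O(P(-10), H(4)) + 2066/f = -19878/(-176 + 4 - 14) + 2066/14950 = -19878/(-186) + 2066*(1/14950) = -19878*(-1/186) + 1033/7475 = 3313/31 + 1033/7475 = 24796698/231725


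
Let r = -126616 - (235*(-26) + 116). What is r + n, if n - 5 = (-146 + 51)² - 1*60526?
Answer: -172118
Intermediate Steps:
r = -120622 (r = -126616 - (-6110 + 116) = -126616 - 1*(-5994) = -126616 + 5994 = -120622)
n = -51496 (n = 5 + ((-146 + 51)² - 1*60526) = 5 + ((-95)² - 60526) = 5 + (9025 - 60526) = 5 - 51501 = -51496)
r + n = -120622 - 51496 = -172118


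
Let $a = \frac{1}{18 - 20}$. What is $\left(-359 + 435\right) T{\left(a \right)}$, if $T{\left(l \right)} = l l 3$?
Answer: $57$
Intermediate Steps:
$a = - \frac{1}{2}$ ($a = \frac{1}{-2} = - \frac{1}{2} \approx -0.5$)
$T{\left(l \right)} = 3 l^{2}$ ($T{\left(l \right)} = l^{2} \cdot 3 = 3 l^{2}$)
$\left(-359 + 435\right) T{\left(a \right)} = \left(-359 + 435\right) 3 \left(- \frac{1}{2}\right)^{2} = 76 \cdot 3 \cdot \frac{1}{4} = 76 \cdot \frac{3}{4} = 57$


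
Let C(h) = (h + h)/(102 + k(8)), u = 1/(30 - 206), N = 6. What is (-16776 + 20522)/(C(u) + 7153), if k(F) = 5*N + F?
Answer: 46150720/88124959 ≈ 0.52370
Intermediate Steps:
u = -1/176 (u = 1/(-176) = -1/176 ≈ -0.0056818)
k(F) = 30 + F (k(F) = 5*6 + F = 30 + F)
C(h) = h/70 (C(h) = (h + h)/(102 + (30 + 8)) = (2*h)/(102 + 38) = (2*h)/140 = (2*h)*(1/140) = h/70)
(-16776 + 20522)/(C(u) + 7153) = (-16776 + 20522)/((1/70)*(-1/176) + 7153) = 3746/(-1/12320 + 7153) = 3746/(88124959/12320) = 3746*(12320/88124959) = 46150720/88124959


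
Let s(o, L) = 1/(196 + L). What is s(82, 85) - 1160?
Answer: -325959/281 ≈ -1160.0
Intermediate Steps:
s(82, 85) - 1160 = 1/(196 + 85) - 1160 = 1/281 - 1160 = -325959/281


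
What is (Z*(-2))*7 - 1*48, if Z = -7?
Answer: 50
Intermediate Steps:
(Z*(-2))*7 - 1*48 = -7*(-2)*7 - 1*48 = 14*7 - 48 = 98 - 48 = 50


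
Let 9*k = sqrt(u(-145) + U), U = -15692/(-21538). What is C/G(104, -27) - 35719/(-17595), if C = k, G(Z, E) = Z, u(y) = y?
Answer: 1553/765 + I*sqrt(138275651)/916344 ≈ 2.0301 + 0.012833*I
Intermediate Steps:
U = 7846/10769 (U = -15692*(-1/21538) = 7846/10769 ≈ 0.72857)
k = I*sqrt(138275651)/8811 (k = sqrt(-145 + 7846/10769)/9 = sqrt(-1553659/10769)/9 = (I*sqrt(138275651)/979)/9 = I*sqrt(138275651)/8811 ≈ 1.3346*I)
C = I*sqrt(138275651)/8811 ≈ 1.3346*I
C/G(104, -27) - 35719/(-17595) = (I*sqrt(138275651)/8811)/104 - 35719/(-17595) = (I*sqrt(138275651)/8811)*(1/104) - 35719*(-1/17595) = I*sqrt(138275651)/916344 + 1553/765 = 1553/765 + I*sqrt(138275651)/916344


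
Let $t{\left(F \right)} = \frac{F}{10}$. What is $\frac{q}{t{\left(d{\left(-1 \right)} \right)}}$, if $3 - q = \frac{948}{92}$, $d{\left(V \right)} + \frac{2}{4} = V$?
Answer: $\frac{1120}{23} \approx 48.696$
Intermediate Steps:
$d{\left(V \right)} = - \frac{1}{2} + V$
$q = - \frac{168}{23}$ ($q = 3 - \frac{948}{92} = 3 - 948 \cdot \frac{1}{92} = 3 - \frac{237}{23} = - \frac{168}{23} \approx -7.3043$)
$t{\left(F \right)} = \frac{F}{10}$
$\frac{q}{t{\left(d{\left(-1 \right)} \right)}} = - \frac{168}{23 \frac{- \frac{1}{2} - 1}{10}} = - \frac{168}{23 \cdot \frac{1}{10} \left(- \frac{3}{2}\right)} = - \frac{168}{23 \left(- \frac{3}{20}\right)} = \left(- \frac{168}{23}\right) \left(- \frac{20}{3}\right) = \frac{1120}{23}$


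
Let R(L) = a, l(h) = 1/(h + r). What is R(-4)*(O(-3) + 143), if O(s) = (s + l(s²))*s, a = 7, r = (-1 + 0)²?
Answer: 10619/10 ≈ 1061.9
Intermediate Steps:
r = 1 (r = (-1)² = 1)
l(h) = 1/(1 + h) (l(h) = 1/(h + 1) = 1/(1 + h))
R(L) = 7
O(s) = s*(s + 1/(1 + s²)) (O(s) = (s + 1/(1 + s²))*s = s*(s + 1/(1 + s²)))
R(-4)*(O(-3) + 143) = 7*(-3*(1 - 3 + (-3)³)/(1 + (-3)²) + 143) = 7*(-3*(1 - 3 - 27)/(1 + 9) + 143) = 7*(-3*(-29)/10 + 143) = 7*(-3*⅒*(-29) + 143) = 7*(87/10 + 143) = 7*(1517/10) = 10619/10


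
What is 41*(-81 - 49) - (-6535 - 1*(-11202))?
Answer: -9997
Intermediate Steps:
41*(-81 - 49) - (-6535 - 1*(-11202)) = 41*(-130) - (-6535 + 11202) = -5330 - 1*4667 = -5330 - 4667 = -9997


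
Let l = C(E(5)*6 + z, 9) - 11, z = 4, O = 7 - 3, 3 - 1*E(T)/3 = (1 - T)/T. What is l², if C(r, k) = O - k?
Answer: 256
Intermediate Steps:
E(T) = 9 - 3*(1 - T)/T
O = 4
C(r, k) = 4 - k
l = -16 (l = (4 - 1*9) - 11 = (4 - 9) - 11 = -5 - 11 = -16)
l² = (-16)² = 256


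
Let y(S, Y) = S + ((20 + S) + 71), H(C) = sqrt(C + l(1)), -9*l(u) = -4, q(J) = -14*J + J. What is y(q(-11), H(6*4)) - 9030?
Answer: -8653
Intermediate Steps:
q(J) = -13*J
l(u) = 4/9 (l(u) = -1/9*(-4) = 4/9)
H(C) = sqrt(4/9 + C) (H(C) = sqrt(C + 4/9) = sqrt(4/9 + C))
y(S, Y) = 91 + 2*S (y(S, Y) = S + (91 + S) = 91 + 2*S)
y(q(-11), H(6*4)) - 9030 = (91 + 2*(-13*(-11))) - 9030 = (91 + 2*143) - 9030 = (91 + 286) - 9030 = 377 - 9030 = -8653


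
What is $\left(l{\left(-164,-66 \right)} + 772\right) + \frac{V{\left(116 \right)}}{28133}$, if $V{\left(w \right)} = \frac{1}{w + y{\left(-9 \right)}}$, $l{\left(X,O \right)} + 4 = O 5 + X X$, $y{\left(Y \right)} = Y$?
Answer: $\frac{82281654155}{3010231} \approx 27334.0$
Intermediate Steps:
$l{\left(X,O \right)} = -4 + X^{2} + 5 O$ ($l{\left(X,O \right)} = -4 + \left(O 5 + X X\right) = -4 + \left(5 O + X^{2}\right) = -4 + \left(X^{2} + 5 O\right) = -4 + X^{2} + 5 O$)
$V{\left(w \right)} = \frac{1}{-9 + w}$ ($V{\left(w \right)} = \frac{1}{w - 9} = \frac{1}{-9 + w}$)
$\left(l{\left(-164,-66 \right)} + 772\right) + \frac{V{\left(116 \right)}}{28133} = \left(\left(-4 + \left(-164\right)^{2} + 5 \left(-66\right)\right) + 772\right) + \frac{1}{\left(-9 + 116\right) 28133} = \left(\left(-4 + 26896 - 330\right) + 772\right) + \frac{1}{107} \cdot \frac{1}{28133} = \left(26562 + 772\right) + \frac{1}{107} \cdot \frac{1}{28133} = 27334 + \frac{1}{3010231} = \frac{82281654155}{3010231}$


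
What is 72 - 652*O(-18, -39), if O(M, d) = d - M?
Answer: 13764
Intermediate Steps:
72 - 652*O(-18, -39) = 72 - 652*(-39 - 1*(-18)) = 72 - 652*(-39 + 18) = 72 - 652*(-21) = 72 + 13692 = 13764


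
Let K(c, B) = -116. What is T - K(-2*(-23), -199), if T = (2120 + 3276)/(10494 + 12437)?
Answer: 2665392/22931 ≈ 116.24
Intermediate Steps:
T = 5396/22931 ≈ 0.23531
T - K(-2*(-23), -199) = 5396/22931 - 1*(-116) = 5396/22931 + 116 = 2665392/22931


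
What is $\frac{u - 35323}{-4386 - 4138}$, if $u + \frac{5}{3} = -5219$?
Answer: $\frac{121631}{25572} \approx 4.7564$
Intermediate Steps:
$u = - \frac{15662}{3}$ ($u = - \frac{5}{3} - 5219 = - \frac{15662}{3} \approx -5220.7$)
$\frac{u - 35323}{-4386 - 4138} = \frac{- \frac{15662}{3} - 35323}{-4386 - 4138} = - \frac{121631}{3 \left(-8524\right)} = \left(- \frac{121631}{3}\right) \left(- \frac{1}{8524}\right) = \frac{121631}{25572}$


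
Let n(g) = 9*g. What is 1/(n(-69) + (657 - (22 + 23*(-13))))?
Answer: 1/313 ≈ 0.0031949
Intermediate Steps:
1/(n(-69) + (657 - (22 + 23*(-13)))) = 1/(9*(-69) + (657 - (22 + 23*(-13)))) = 1/(-621 + (657 - (22 - 299))) = 1/(-621 + (657 - 1*(-277))) = 1/(-621 + (657 + 277)) = 1/(-621 + 934) = 1/313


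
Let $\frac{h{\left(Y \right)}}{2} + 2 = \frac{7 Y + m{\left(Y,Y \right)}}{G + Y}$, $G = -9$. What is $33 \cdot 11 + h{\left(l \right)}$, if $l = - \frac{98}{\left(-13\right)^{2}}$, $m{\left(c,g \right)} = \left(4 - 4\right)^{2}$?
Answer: $\frac{582593}{1619} \approx 359.85$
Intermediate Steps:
$m{\left(c,g \right)} = 0$ ($m{\left(c,g \right)} = 0^{2} = 0$)
$l = - \frac{98}{169} \approx -0.57988$
$h{\left(Y \right)} = -4 + \frac{14 Y}{-9 + Y}$ ($h{\left(Y \right)} = -4 + 2 \frac{7 Y + 0}{-9 + Y} = -4 + 2 \frac{7 Y}{-9 + Y} = -4 + \frac{14 Y}{-9 + Y}$)
$33 \cdot 11 + h{\left(l \right)} = 33 \cdot 11 + \frac{2 \left(18 + 5 \left(- \frac{98}{169}\right)\right)}{-9 - \frac{98}{169}} = 363 + \frac{2 \left(18 - \frac{490}{169}\right)}{- \frac{1619}{169}} = 363 + 2 \left(- \frac{169}{1619}\right) \frac{2552}{169} = 363 - \frac{5104}{1619} = \frac{582593}{1619}$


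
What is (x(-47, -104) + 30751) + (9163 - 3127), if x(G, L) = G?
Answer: 36740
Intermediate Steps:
(x(-47, -104) + 30751) + (9163 - 3127) = (-47 + 30751) + (9163 - 3127) = 30704 + 6036 = 36740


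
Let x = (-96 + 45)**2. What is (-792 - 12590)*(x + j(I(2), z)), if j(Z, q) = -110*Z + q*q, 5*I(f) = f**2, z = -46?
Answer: -61945278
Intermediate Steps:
I(f) = f**2/5
x = 2601 (x = (-51)**2 = 2601)
j(Z, q) = q**2 - 110*Z (j(Z, q) = -110*Z + q**2 = q**2 - 110*Z)
(-792 - 12590)*(x + j(I(2), z)) = (-792 - 12590)*(2601 + ((-46)**2 - 22*2**2)) = -13382*(2601 + (2116 - 22*4)) = -13382*(2601 + (2116 - 110*4/5)) = -13382*(2601 + (2116 - 88)) = -13382*(2601 + 2028) = -13382*4629 = -61945278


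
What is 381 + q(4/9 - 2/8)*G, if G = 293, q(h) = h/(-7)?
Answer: 13423/36 ≈ 372.86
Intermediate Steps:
q(h) = -h/7 (q(h) = h*(-1/7) = -h/7)
381 + q(4/9 - 2/8)*G = 381 - (4/9 - 2/8)/7*293 = 381 - (4*(1/9) - 2*1/8)/7*293 = 381 - (4/9 - 1/4)/7*293 = 381 - 1/7*7/36*293 = 381 - 1/36*293 = 381 - 293/36 = 13423/36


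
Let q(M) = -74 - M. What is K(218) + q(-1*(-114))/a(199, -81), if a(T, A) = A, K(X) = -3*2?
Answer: -298/81 ≈ -3.6790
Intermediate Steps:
K(X) = -6
K(218) + q(-1*(-114))/a(199, -81) = -6 + (-74 - (-1)*(-114))/(-81) = -6 + (-74 - 1*114)*(-1/81) = -6 + (-74 - 114)*(-1/81) = -6 - 188*(-1/81) = -6 + 188/81 = -298/81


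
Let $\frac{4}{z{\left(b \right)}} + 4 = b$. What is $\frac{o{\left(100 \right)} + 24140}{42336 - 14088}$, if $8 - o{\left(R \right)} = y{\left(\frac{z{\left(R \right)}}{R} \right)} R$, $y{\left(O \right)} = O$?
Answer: $\frac{579551}{677952} \approx 0.85486$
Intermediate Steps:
$z{\left(b \right)} = \frac{4}{-4 + b}$
$o{\left(R \right)} = 8 - \frac{4}{-4 + R}$ ($o{\left(R \right)} = 8 - \frac{4 \frac{1}{-4 + R}}{R} R = 8 - \frac{4}{R \left(-4 + R\right)} R = 8 - \frac{4}{-4 + R}$)
$\frac{o{\left(100 \right)} + 24140}{42336 - 14088} = \frac{\frac{4 \left(-9 + 2 \cdot 100\right)}{-4 + 100} + 24140}{42336 - 14088} = \frac{\frac{4 \left(-9 + 200\right)}{96} + 24140}{28248} = \left(4 \cdot \frac{1}{96} \cdot 191 + 24140\right) \frac{1}{28248} = \left(\frac{191}{24} + 24140\right) \frac{1}{28248} = \frac{579551}{24} \cdot \frac{1}{28248} = \frac{579551}{677952}$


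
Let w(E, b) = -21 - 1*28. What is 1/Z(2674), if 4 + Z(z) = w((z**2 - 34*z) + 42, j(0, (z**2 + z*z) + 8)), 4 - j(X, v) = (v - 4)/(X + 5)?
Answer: -1/53 ≈ -0.018868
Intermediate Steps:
j(X, v) = 4 - (-4 + v)/(5 + X) (j(X, v) = 4 - (v - 4)/(X + 5) = 4 - (-4 + v)/(5 + X))
w(E, b) = -49 (w(E, b) = -21 - 28 = -49)
Z(z) = -53 (Z(z) = -4 - 49 = -53)
1/Z(2674) = 1/(-53) = -1/53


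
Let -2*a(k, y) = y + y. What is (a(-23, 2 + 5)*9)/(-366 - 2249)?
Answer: 63/2615 ≈ 0.024092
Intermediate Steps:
a(k, y) = -y (a(k, y) = -(y + y)/2 = -y)
(a(-23, 2 + 5)*9)/(-366 - 2249) = (-(2 + 5)*9)/(-366 - 2249) = (-1*7*9)/(-2615) = -7*9*(-1/2615) = -63*(-1/2615) = 63/2615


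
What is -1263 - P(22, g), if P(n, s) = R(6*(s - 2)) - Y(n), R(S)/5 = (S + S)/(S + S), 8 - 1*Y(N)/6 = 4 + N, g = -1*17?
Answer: -1376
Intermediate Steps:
g = -17
Y(N) = 24 - 6*N (Y(N) = 48 - 6*(4 + N) = 48 + (-24 - 6*N) = 24 - 6*N)
R(S) = 5 (R(S) = 5*((S + S)/(S + S)) = 5*((2*S)/((2*S))) = 5*((2*S)*(1/(2*S))) = 5*1 = 5)
P(n, s) = -19 + 6*n (P(n, s) = 5 - (24 - 6*n) = 5 + (-24 + 6*n) = -19 + 6*n)
-1263 - P(22, g) = -1263 - (-19 + 6*22) = -1263 - (-19 + 132) = -1263 - 1*113 = -1263 - 113 = -1376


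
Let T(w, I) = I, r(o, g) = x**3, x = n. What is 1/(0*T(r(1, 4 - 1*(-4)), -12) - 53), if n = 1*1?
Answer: -1/53 ≈ -0.018868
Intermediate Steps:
n = 1
x = 1
r(o, g) = 1 (r(o, g) = 1**3 = 1)
1/(0*T(r(1, 4 - 1*(-4)), -12) - 53) = 1/(0*(-12) - 53) = 1/(0 - 53) = 1/(-53) = -1/53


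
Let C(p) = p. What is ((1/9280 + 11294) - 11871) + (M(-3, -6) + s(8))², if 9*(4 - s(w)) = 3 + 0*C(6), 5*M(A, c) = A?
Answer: -237027859/417600 ≈ -567.60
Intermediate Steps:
M(A, c) = A/5
s(w) = 11/3 (s(w) = 4 - (3 + 0*6)/9 = 4 - (3 + 0)/9 = 4 - ⅑*3 = 4 - ⅓ = 11/3)
((1/9280 + 11294) - 11871) + (M(-3, -6) + s(8))² = ((1/9280 + 11294) - 11871) + ((⅕)*(-3) + 11/3)² = ((1/9280 + 11294) - 11871) + (-⅗ + 11/3)² = (104808321/9280 - 11871) + (46/15)² = -5354559/9280 + 2116/225 = -237027859/417600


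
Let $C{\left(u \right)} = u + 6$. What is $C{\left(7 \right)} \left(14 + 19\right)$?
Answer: $429$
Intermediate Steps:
$C{\left(u \right)} = 6 + u$
$C{\left(7 \right)} \left(14 + 19\right) = \left(6 + 7\right) \left(14 + 19\right) = 13 \cdot 33 = 429$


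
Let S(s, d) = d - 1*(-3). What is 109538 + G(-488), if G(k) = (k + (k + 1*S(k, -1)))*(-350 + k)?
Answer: 925750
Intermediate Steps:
S(s, d) = 3 + d (S(s, d) = d + 3 = 3 + d)
G(k) = (-350 + k)*(2 + 2*k) (G(k) = (k + (k + 1*(3 - 1)))*(-350 + k) = (k + (k + 1*2))*(-350 + k) = (k + (k + 2))*(-350 + k) = (k + (2 + k))*(-350 + k) = (2 + 2*k)*(-350 + k) = (-350 + k)*(2 + 2*k))
109538 + G(-488) = 109538 + (-700 - 698*(-488) + 2*(-488)²) = 109538 + (-700 + 340624 + 2*238144) = 109538 + (-700 + 340624 + 476288) = 109538 + 816212 = 925750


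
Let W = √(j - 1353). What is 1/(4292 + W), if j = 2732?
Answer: 4292/18419885 - √1379/18419885 ≈ 0.00023099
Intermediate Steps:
W = √1379 (W = √(2732 - 1353) = √1379 ≈ 37.135)
1/(4292 + W) = 1/(4292 + √1379)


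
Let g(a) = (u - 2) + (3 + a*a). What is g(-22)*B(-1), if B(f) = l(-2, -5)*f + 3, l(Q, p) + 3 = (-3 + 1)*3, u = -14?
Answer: 5652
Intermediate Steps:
l(Q, p) = -9 (l(Q, p) = -3 + (-3 + 1)*3 = -3 - 2*3 = -3 - 6 = -9)
g(a) = -13 + a**2 (g(a) = (-14 - 2) + (3 + a*a) = -16 + (3 + a**2) = -13 + a**2)
B(f) = 3 - 9*f (B(f) = -9*f + 3 = 3 - 9*f)
g(-22)*B(-1) = (-13 + (-22)**2)*(3 - 9*(-1)) = (-13 + 484)*(3 + 9) = 471*12 = 5652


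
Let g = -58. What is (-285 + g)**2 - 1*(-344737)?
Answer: 462386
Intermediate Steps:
(-285 + g)**2 - 1*(-344737) = (-285 - 58)**2 - 1*(-344737) = (-343)**2 + 344737 = 117649 + 344737 = 462386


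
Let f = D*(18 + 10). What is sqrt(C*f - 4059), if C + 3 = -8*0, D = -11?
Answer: I*sqrt(3135) ≈ 55.991*I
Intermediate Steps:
f = -308 (f = -11*(18 + 10) = -11*28 = -308)
C = -3 (C = -3 - 8*0 = -3 + 0 = -3)
sqrt(C*f - 4059) = sqrt(-3*(-308) - 4059) = sqrt(924 - 4059) = sqrt(-3135) = I*sqrt(3135)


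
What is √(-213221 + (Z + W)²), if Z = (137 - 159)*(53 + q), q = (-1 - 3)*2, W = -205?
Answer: 2*√303701 ≈ 1102.2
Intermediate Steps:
q = -8 (q = -4*2 = -8)
Z = -990 (Z = (137 - 159)*(53 - 8) = -22*45 = -990)
√(-213221 + (Z + W)²) = √(-213221 + (-990 - 205)²) = √(-213221 + (-1195)²) = √(-213221 + 1428025) = √1214804 = 2*√303701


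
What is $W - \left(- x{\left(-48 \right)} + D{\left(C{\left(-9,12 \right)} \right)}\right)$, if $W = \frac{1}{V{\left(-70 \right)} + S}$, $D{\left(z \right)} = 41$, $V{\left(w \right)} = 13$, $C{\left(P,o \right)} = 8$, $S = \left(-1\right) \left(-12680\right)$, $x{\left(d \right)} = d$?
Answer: $- \frac{1129676}{12693} \approx -89.0$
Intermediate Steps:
$S = 12680$
$W = \frac{1}{12693}$ ($W = \frac{1}{13 + 12680} = \frac{1}{12693} \approx 7.8784 \cdot 10^{-5}$)
$W - \left(- x{\left(-48 \right)} + D{\left(C{\left(-9,12 \right)} \right)}\right) = \frac{1}{12693} - 89 = - \frac{1129676}{12693}$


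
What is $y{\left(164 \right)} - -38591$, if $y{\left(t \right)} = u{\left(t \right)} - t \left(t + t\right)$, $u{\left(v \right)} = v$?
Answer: $-15037$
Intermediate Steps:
$y{\left(t \right)} = t - 2 t^{2}$ ($y{\left(t \right)} = t - t \left(t + t\right) = t - t 2 t = t - 2 t^{2}$)
$y{\left(164 \right)} - -38591 = 164 \left(1 - 328\right) - -38591 = 164 \left(1 - 328\right) + 38591 = 164 \left(-327\right) + 38591 = -53628 + 38591 = -15037$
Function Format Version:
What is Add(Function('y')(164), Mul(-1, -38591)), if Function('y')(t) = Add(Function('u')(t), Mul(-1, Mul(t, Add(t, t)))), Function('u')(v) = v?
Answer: -15037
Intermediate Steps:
Function('y')(t) = Add(t, Mul(-2, Pow(t, 2))) (Function('y')(t) = Add(t, Mul(-1, Mul(t, Add(t, t)))) = Add(t, Mul(-1, Mul(t, Mul(2, t)))) = Add(t, Mul(-1, Mul(2, Pow(t, 2)))) = Add(t, Mul(-2, Pow(t, 2))))
Add(Function('y')(164), Mul(-1, -38591)) = Add(Mul(164, Add(1, Mul(-2, 164))), Mul(-1, -38591)) = Add(Mul(164, Add(1, -328)), 38591) = Add(Mul(164, -327), 38591) = Add(-53628, 38591) = -15037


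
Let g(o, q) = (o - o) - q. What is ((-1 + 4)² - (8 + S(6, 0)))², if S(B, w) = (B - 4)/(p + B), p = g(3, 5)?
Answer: 1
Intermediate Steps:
g(o, q) = -q (g(o, q) = 0 - q = -q)
p = -5 (p = -1*5 = -5)
S(B, w) = (-4 + B)/(-5 + B) (S(B, w) = (B - 4)/(-5 + B) = (-4 + B)/(-5 + B))
((-1 + 4)² - (8 + S(6, 0)))² = ((-1 + 4)² - (8 + (-4 + 6)/(-5 + 6)))² = (3² - (8 + 2/1))² = (9 - (8 + 1*2))² = (9 - (8 + 2))² = (9 - 1*10)² = (9 - 10)² = (-1)² = 1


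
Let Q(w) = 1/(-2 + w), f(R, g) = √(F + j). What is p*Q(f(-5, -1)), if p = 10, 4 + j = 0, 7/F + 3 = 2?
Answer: -4/3 - 2*I*√11/3 ≈ -1.3333 - 2.2111*I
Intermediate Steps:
F = -7 (F = 7/(-3 + 2) = 7/(-1) = 7*(-1) = -7)
j = -4 (j = -4 + 0 = -4)
f(R, g) = I*√11 (f(R, g) = √(-7 - 4) = √(-11) = I*√11)
p*Q(f(-5, -1)) = 10/(-2 + I*√11)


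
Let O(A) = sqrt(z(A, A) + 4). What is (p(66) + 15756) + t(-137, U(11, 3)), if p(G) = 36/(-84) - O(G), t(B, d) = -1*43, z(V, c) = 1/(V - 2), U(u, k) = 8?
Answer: 109988/7 - sqrt(257)/8 ≈ 15711.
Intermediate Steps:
z(V, c) = 1/(-2 + V)
O(A) = sqrt(4 + 1/(-2 + A)) (O(A) = sqrt(1/(-2 + A) + 4) = sqrt(4 + 1/(-2 + A)))
t(B, d) = -43
p(G) = -3/7 - sqrt((-7 + 4*G)/(-2 + G)) (p(G) = 36/(-84) - sqrt((-7 + 4*G)/(-2 + G)) = 36*(-1/84) - sqrt((-7 + 4*G)/(-2 + G)) = -3/7 - sqrt((-7 + 4*G)/(-2 + G)))
(p(66) + 15756) + t(-137, U(11, 3)) = ((-3/7 - sqrt((-7 + 4*66)/(-2 + 66))) + 15756) - 43 = ((-3/7 - sqrt((-7 + 264)/64)) + 15756) - 43 = ((-3/7 - sqrt((1/64)*257)) + 15756) - 43 = ((-3/7 - sqrt(257/64)) + 15756) - 43 = ((-3/7 - sqrt(257)/8) + 15756) - 43 = (110289/7 - sqrt(257)/8) - 43 = 109988/7 - sqrt(257)/8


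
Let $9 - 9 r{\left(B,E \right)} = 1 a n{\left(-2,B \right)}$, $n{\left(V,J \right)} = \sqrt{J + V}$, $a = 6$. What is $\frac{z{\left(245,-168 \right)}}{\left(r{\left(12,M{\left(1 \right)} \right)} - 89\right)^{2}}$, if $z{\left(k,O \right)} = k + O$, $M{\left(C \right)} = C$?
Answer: $\frac{6040881}{606494792} - \frac{22869 \sqrt{10}}{151623698} \approx 0.0094834$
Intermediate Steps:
$r{\left(B,E \right)} = 1 - \frac{2 \sqrt{-2 + B}}{3}$ ($r{\left(B,E \right)} = 1 - \frac{1 \cdot 6 \sqrt{B - 2}}{9} = 1 - \frac{6 \sqrt{-2 + B}}{9} = 1 - \frac{2 \sqrt{-2 + B}}{3}$)
$z{\left(k,O \right)} = O + k$
$\frac{z{\left(245,-168 \right)}}{\left(r{\left(12,M{\left(1 \right)} \right)} - 89\right)^{2}} = \frac{-168 + 245}{\left(\left(1 - \frac{2 \sqrt{-2 + 12}}{3}\right) - 89\right)^{2}} = \frac{77}{\left(\left(1 - \frac{2 \sqrt{10}}{3}\right) - 89\right)^{2}} = \frac{77}{\left(-88 - \frac{2 \sqrt{10}}{3}\right)^{2}}$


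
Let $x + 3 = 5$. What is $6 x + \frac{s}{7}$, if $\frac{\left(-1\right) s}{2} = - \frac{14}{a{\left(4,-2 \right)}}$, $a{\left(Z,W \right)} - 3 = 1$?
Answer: $13$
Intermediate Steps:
$x = 2$ ($x = -3 + 5 = 2$)
$a{\left(Z,W \right)} = 4$ ($a{\left(Z,W \right)} = 3 + 1 = 4$)
$s = 7$ ($s = - 2 \left(- \frac{14}{4}\right) = - 2 \left(\left(-14\right) \frac{1}{4}\right) = \left(-2\right) \left(- \frac{7}{2}\right) = 7$)
$6 x + \frac{s}{7} = 6 \cdot 2 + \frac{7}{7} = 12 + 7 \cdot \frac{1}{7} = 12 + 1 = 13$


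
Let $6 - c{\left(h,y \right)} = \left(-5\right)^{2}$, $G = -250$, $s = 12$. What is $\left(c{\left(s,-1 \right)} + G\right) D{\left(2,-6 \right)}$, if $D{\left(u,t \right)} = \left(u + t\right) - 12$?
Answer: $4304$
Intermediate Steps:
$D{\left(u,t \right)} = -12 + t + u$ ($D{\left(u,t \right)} = \left(t + u\right) - 12 = -12 + t + u$)
$c{\left(h,y \right)} = -19$ ($c{\left(h,y \right)} = 6 - \left(-5\right)^{2} = 6 - 25 = -19$)
$\left(c{\left(s,-1 \right)} + G\right) D{\left(2,-6 \right)} = \left(-19 - 250\right) \left(-12 - 6 + 2\right) = \left(-269\right) \left(-16\right) = 4304$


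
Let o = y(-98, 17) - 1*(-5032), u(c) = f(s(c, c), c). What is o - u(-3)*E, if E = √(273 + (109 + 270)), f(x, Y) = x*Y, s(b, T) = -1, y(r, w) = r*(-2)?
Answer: 5228 - 6*√163 ≈ 5151.4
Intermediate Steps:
y(r, w) = -2*r
f(x, Y) = Y*x
u(c) = -c (u(c) = c*(-1) = -c)
E = 2*√163 (E = √(273 + 379) = √652 = 2*√163 ≈ 25.534)
o = 5228 (o = -2*(-98) - 1*(-5032) = 196 + 5032 = 5228)
o - u(-3)*E = 5228 - (-1*(-3))*2*√163 = 5228 - 3*2*√163 = 5228 - 6*√163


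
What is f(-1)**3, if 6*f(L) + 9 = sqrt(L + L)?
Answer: -25/8 + 241*I*sqrt(2)/216 ≈ -3.125 + 1.5779*I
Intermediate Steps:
f(L) = -3/2 + sqrt(2)*sqrt(L)/6 (f(L) = -3/2 + sqrt(L + L)/6 = -3/2 + sqrt(2*L)/6 = -3/2 + (sqrt(2)*sqrt(L))/6 = -3/2 + sqrt(2)*sqrt(L)/6)
f(-1)**3 = (-3/2 + sqrt(2)*sqrt(-1)/6)**3 = (-3/2 + sqrt(2)*I/6)**3 = (-3/2 + I*sqrt(2)/6)**3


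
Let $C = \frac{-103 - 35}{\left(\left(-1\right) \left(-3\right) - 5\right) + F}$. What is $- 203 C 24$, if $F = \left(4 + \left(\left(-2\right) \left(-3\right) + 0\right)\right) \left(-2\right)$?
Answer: $- \frac{336168}{11} \approx -30561.0$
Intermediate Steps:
$F = -20$ ($F = \left(4 + \left(6 + 0\right)\right) \left(-2\right) = \left(4 + 6\right) \left(-2\right) = 10 \left(-2\right) = -20$)
$C = \frac{69}{11}$ ($C = \frac{-103 - 35}{\left(\left(-1\right) \left(-3\right) - 5\right) - 20} = - \frac{138}{\left(3 - 5\right) - 20} = - \frac{138}{-2 - 20} = - \frac{138}{-22} = \left(-138\right) \left(- \frac{1}{22}\right) = \frac{69}{11} \approx 6.2727$)
$- 203 C 24 = \left(-203\right) \frac{69}{11} \cdot 24 = \left(- \frac{14007}{11}\right) 24 = - \frac{336168}{11}$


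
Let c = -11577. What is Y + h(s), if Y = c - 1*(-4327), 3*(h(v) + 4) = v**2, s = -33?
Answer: -6891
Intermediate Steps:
h(v) = -4 + v**2/3
Y = -7250 (Y = -11577 - 1*(-4327) = -11577 + 4327 = -7250)
Y + h(s) = -7250 + (-4 + (1/3)*(-33)**2) = -7250 + (-4 + (1/3)*1089) = -7250 + (-4 + 363) = -7250 + 359 = -6891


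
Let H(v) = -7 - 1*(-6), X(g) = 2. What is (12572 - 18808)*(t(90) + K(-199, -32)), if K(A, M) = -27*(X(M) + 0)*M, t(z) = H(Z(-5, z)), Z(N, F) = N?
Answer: -10769572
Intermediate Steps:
H(v) = -1 (H(v) = -7 + 6 = -1)
t(z) = -1
K(A, M) = -54*M (K(A, M) = -27*(2 + 0)*M = -54*M)
(12572 - 18808)*(t(90) + K(-199, -32)) = (12572 - 18808)*(-1 - 54*(-32)) = -6236*(-1 + 1728) = -6236*1727 = -10769572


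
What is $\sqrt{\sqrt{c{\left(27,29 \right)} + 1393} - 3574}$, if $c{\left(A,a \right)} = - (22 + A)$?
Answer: $\sqrt{-3574 + 8 \sqrt{21}} \approx 59.476 i$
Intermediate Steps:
$c{\left(A,a \right)} = -22 - A$
$\sqrt{\sqrt{c{\left(27,29 \right)} + 1393} - 3574} = \sqrt{\sqrt{\left(-22 - 27\right) + 1393} - 3574} = \sqrt{\sqrt{-49 + 1393} - 3574} = \sqrt{\sqrt{1344} - 3574} = \sqrt{8 \sqrt{21} - 3574} = \sqrt{-3574 + 8 \sqrt{21}}$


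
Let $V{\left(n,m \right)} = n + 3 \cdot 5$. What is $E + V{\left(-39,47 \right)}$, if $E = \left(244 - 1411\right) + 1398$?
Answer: $207$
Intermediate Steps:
$V{\left(n,m \right)} = 15 + n$ ($V{\left(n,m \right)} = n + 15 = 15 + n$)
$E = 231$ ($E = -1167 + 1398 = 231$)
$E + V{\left(-39,47 \right)} = 231 + \left(15 - 39\right) = 231 - 24 = 207$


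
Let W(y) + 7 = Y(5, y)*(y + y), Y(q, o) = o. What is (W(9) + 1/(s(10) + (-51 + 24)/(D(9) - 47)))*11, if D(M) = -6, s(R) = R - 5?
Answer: 498443/292 ≈ 1707.0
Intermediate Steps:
s(R) = -5 + R
W(y) = -7 + 2*y² (W(y) = -7 + y*(y + y) = -7 + y*(2*y) = -7 + 2*y²)
(W(9) + 1/(s(10) + (-51 + 24)/(D(9) - 47)))*11 = ((-7 + 2*9²) + 1/((-5 + 10) + (-51 + 24)/(-6 - 47)))*11 = ((-7 + 2*81) + 1/(5 - 27/(-53)))*11 = ((-7 + 162) + 1/(5 - 27*(-1/53)))*11 = (155 + 1/(5 + 27/53))*11 = (155 + 1/(292/53))*11 = (155 + 53/292)*11 = (45313/292)*11 = 498443/292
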